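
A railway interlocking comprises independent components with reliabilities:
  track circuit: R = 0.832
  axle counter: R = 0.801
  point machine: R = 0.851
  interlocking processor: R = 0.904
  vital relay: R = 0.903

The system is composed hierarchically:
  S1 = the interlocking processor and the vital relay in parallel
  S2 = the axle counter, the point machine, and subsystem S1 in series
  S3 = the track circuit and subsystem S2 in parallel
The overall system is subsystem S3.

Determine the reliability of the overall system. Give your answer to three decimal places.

0.945

Parallel (interlocking processor and vital relay): 1 − (1 − 0.90400)(1 − 0.90300) = 0.99069
Series (axle counter, point machine, and [0.99069]): 0.80100 × 0.85100 × 0.99069 = 0.67530
Parallel (track circuit and [0.67530]): 1 − (1 − 0.83200)(1 − 0.67530) = 0.945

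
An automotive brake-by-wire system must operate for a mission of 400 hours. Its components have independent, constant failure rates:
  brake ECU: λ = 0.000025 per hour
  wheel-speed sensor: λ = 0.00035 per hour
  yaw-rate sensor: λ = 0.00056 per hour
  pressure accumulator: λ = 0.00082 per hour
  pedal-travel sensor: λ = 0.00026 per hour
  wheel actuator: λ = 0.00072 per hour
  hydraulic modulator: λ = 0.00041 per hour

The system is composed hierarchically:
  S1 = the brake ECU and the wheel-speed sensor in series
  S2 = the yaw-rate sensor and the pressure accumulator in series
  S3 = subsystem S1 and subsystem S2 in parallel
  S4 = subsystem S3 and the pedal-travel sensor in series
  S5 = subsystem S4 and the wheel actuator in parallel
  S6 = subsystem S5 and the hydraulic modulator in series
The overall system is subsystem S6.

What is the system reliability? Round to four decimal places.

R(brake ECU) = exp(−0.000025 × 400) = 0.990050
R(wheel-speed sensor) = exp(−0.00035 × 400) = 0.869358
R(yaw-rate sensor) = exp(−0.00056 × 400) = 0.799315
R(pressure accumulator) = exp(−0.00082 × 400) = 0.720363
R(pedal-travel sensor) = exp(−0.00026 × 400) = 0.901225
R(wheel actuator) = exp(−0.00072 × 400) = 0.749762
R(hydraulic modulator) = exp(−0.00041 × 400) = 0.848742
Series (brake ECU and wheel-speed sensor): 0.990050 × 0.869358 = 0.860708
Series (yaw-rate sensor and pressure accumulator): 0.799315 × 0.720363 = 0.575797
Parallel ([0.860708] and [0.575797]): 1 − (1 − 0.860708)(1 − 0.575797) = 0.940912
Series ([0.940912] and pedal-travel sensor): 0.940912 × 0.901225 = 0.847973
Parallel ([0.847973] and wheel actuator): 1 − (1 − 0.847973)(1 − 0.749762) = 0.961957
Series ([0.961957] and hydraulic modulator): 0.961957 × 0.848742 = 0.8165

0.8165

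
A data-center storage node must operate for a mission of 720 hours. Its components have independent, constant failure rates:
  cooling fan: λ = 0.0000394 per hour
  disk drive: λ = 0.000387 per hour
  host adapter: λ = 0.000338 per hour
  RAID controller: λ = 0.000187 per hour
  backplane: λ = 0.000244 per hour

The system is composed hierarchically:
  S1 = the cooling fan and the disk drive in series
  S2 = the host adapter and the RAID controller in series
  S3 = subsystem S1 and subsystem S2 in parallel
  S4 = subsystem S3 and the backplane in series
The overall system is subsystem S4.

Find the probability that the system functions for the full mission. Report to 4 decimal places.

R(cooling fan) = exp(−0.0000394 × 720) = 0.972031
R(disk drive) = exp(−0.000387 × 720) = 0.756812
R(host adapter) = exp(−0.000338 × 720) = 0.783989
R(RAID controller) = exp(−0.000187 × 720) = 0.874031
R(backplane) = exp(−0.000244 × 720) = 0.838886
Series (cooling fan and disk drive): 0.972031 × 0.756812 = 0.735645
Series (host adapter and RAID controller): 0.783989 × 0.874031 = 0.685231
Parallel ([0.735645] and [0.685231]): 1 − (1 − 0.735645)(1 − 0.685231) = 0.916789
Series ([0.916789] and backplane): 0.916789 × 0.838886 = 0.7691

0.7691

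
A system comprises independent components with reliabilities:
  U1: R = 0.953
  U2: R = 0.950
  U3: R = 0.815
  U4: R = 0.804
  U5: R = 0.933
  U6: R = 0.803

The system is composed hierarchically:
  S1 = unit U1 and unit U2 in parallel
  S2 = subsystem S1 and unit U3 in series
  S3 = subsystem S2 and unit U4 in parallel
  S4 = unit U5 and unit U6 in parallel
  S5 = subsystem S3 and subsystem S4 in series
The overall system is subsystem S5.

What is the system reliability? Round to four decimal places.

0.9506

Parallel (U1 and U2): 1 − (1 − 0.953000)(1 − 0.950000) = 0.997650
Series ([0.997650] and U3): 0.997650 × 0.815000 = 0.813085
Parallel ([0.813085] and U4): 1 − (1 − 0.813085)(1 − 0.804000) = 0.963365
Parallel (U5 and U6): 1 − (1 − 0.933000)(1 − 0.803000) = 0.986801
Series ([0.963365] and [0.986801]): 0.963365 × 0.986801 = 0.9506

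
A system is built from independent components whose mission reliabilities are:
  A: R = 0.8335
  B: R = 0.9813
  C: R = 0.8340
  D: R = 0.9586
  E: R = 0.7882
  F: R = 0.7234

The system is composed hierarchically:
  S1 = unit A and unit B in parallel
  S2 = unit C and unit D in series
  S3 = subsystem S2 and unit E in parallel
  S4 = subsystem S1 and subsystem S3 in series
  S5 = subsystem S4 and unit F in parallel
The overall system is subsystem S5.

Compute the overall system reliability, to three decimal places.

0.987

Parallel (A and B): 1 − (1 − 0.83350)(1 − 0.98130) = 0.99689
Series (C and D): 0.83400 × 0.95860 = 0.79947
Parallel ([0.79947] and E): 1 − (1 − 0.79947)(1 − 0.78820) = 0.95753
Series ([0.99689] and [0.95753]): 0.99689 × 0.95753 = 0.95455
Parallel ([0.95455] and F): 1 − (1 − 0.95455)(1 − 0.72340) = 0.987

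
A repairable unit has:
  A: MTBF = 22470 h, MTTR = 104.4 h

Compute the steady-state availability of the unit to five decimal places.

0.99538

A(A) = MTBF/(MTBF+MTTR) = 22470/(22470+104.4) = 0.99538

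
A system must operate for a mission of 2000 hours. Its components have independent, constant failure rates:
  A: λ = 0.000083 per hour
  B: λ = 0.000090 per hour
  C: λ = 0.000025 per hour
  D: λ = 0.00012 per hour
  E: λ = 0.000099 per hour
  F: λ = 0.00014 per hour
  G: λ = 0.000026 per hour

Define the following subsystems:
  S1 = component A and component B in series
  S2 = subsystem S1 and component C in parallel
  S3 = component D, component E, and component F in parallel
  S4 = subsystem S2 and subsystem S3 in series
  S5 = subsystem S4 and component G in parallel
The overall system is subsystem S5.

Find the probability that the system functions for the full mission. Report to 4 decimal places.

0.9988

R(A) = exp(−0.000083 × 2000) = 0.847046
R(B) = exp(−0.000090 × 2000) = 0.835270
R(C) = exp(−0.000025 × 2000) = 0.951229
R(D) = exp(−0.00012 × 2000) = 0.786628
R(E) = exp(−0.000099 × 2000) = 0.820370
R(F) = exp(−0.00014 × 2000) = 0.755784
R(G) = exp(−0.000026 × 2000) = 0.949329
Series (A and B): 0.847046 × 0.835270 = 0.707512
Parallel ([0.707512] and C): 1 − (1 − 0.707512)(1 − 0.951229) = 0.985735
Parallel (D, E, and F): 1 − (1 − 0.786628)(1 − 0.820370)(1 − 0.755784) = 0.990640
Series ([0.985735] and [0.990640]): 0.985735 × 0.990640 = 0.976509
Parallel ([0.976509] and G): 1 − (1 − 0.976509)(1 − 0.949329) = 0.9988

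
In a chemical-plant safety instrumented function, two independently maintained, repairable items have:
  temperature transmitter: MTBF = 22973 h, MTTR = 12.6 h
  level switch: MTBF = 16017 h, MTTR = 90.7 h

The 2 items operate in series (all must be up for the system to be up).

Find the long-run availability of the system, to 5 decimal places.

0.99382

A(temperature transmitter) = MTBF/(MTBF+MTTR) = 22973/(22973+12.6) = 0.999452
A(level switch) = MTBF/(MTBF+MTTR) = 16017/(16017+90.7) = 0.994369
Series availability: 0.999452 × 0.994369 = 0.99382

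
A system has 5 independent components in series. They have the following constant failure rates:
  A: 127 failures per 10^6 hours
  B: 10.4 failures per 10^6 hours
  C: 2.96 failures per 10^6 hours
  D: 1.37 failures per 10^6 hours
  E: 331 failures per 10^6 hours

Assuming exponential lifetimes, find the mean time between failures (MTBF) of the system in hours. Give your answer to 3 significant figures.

2120

Series of exponential components: λ_sys = Σ λ_i
λ_sys = 0.000127 + 0.0000104 + 0.00000296 + 0.00000137 + 0.000331 = 4.7273e-04 /h
MTBF = 1 / λ_sys = 2120 h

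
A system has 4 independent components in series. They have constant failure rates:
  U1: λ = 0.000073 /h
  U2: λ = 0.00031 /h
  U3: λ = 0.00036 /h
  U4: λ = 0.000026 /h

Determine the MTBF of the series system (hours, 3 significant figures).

1300

Series of exponential components: λ_sys = Σ λ_i
λ_sys = 0.000073 + 0.00031 + 0.00036 + 0.000026 = 7.6900e-04 /h
MTBF = 1 / λ_sys = 1300 h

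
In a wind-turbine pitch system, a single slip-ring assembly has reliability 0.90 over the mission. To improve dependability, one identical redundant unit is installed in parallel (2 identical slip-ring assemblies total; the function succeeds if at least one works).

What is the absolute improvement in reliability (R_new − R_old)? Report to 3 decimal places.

0.090

R_before = 0.90
R_after = 1 − (1 − 0.90)^2 = 0.990
ΔR = 0.990 − 0.90 = 0.090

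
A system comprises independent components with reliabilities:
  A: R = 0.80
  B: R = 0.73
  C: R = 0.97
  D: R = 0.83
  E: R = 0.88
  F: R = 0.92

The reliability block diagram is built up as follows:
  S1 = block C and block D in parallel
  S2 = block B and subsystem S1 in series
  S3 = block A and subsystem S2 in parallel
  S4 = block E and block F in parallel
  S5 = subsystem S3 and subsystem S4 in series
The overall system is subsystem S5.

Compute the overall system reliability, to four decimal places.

0.9362

Parallel (C and D): 1 − (1 − 0.970000)(1 − 0.830000) = 0.994900
Series (B and [0.994900]): 0.730000 × 0.994900 = 0.726277
Parallel (A and [0.726277]): 1 − (1 − 0.800000)(1 − 0.726277) = 0.945255
Parallel (E and F): 1 − (1 − 0.880000)(1 − 0.920000) = 0.990400
Series ([0.945255] and [0.990400]): 0.945255 × 0.990400 = 0.9362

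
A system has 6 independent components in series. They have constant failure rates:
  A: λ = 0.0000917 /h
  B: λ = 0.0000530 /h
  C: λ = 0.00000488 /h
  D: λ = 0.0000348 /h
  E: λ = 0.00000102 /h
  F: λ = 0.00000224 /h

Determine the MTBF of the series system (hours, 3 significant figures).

Series of exponential components: λ_sys = Σ λ_i
λ_sys = 0.0000917 + 0.0000530 + 0.00000488 + 0.0000348 + 0.00000102 + 0.00000224 = 1.8764e-04 /h
MTBF = 1 / λ_sys = 5330 h

5330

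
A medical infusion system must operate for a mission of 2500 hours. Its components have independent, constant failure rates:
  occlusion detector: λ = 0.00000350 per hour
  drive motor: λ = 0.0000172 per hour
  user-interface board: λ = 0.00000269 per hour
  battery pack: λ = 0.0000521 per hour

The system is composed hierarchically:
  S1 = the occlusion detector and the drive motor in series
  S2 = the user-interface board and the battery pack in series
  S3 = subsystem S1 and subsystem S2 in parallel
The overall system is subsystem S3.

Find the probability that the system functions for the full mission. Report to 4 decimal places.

0.9935

R(occlusion detector) = exp(−0.00000350 × 2500) = 0.991288
R(drive motor) = exp(−0.0000172 × 2500) = 0.957911
R(user-interface board) = exp(−0.00000269 × 2500) = 0.993298
R(battery pack) = exp(−0.0000521 × 2500) = 0.877876
Series (occlusion detector and drive motor): 0.991288 × 0.957911 = 0.949566
Series (user-interface board and battery pack): 0.993298 × 0.877876 = 0.871992
Parallel ([0.949566] and [0.871992]): 1 − (1 − 0.949566)(1 − 0.871992) = 0.9935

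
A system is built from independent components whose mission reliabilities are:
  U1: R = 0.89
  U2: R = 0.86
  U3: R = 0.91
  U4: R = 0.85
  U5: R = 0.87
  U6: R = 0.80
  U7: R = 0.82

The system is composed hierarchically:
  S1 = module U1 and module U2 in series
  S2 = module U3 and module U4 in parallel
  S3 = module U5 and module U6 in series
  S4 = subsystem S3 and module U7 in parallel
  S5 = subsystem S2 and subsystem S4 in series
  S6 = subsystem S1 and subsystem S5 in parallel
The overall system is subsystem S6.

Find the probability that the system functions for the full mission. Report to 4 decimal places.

0.9842

Series (U1 and U2): 0.890000 × 0.860000 = 0.765400
Parallel (U3 and U4): 1 − (1 − 0.910000)(1 − 0.850000) = 0.986500
Series (U5 and U6): 0.870000 × 0.800000 = 0.696000
Parallel ([0.696000] and U7): 1 − (1 − 0.696000)(1 − 0.820000) = 0.945280
Series ([0.986500] and [0.945280]): 0.986500 × 0.945280 = 0.932519
Parallel ([0.765400] and [0.932519]): 1 − (1 − 0.765400)(1 − 0.932519) = 0.9842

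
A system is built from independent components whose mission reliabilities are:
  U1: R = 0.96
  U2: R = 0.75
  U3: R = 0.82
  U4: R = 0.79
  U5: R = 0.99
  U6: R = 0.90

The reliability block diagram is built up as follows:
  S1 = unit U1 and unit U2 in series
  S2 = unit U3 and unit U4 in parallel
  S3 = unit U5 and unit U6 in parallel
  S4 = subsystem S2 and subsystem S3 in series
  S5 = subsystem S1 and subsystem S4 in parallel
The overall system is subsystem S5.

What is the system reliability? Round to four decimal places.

Series (U1 and U2): 0.960000 × 0.750000 = 0.720000
Parallel (U3 and U4): 1 − (1 − 0.820000)(1 − 0.790000) = 0.962200
Parallel (U5 and U6): 1 − (1 − 0.990000)(1 − 0.900000) = 0.999000
Series ([0.962200] and [0.999000]): 0.962200 × 0.999000 = 0.961238
Parallel ([0.720000] and [0.961238]): 1 − (1 − 0.720000)(1 − 0.961238) = 0.9891

0.9891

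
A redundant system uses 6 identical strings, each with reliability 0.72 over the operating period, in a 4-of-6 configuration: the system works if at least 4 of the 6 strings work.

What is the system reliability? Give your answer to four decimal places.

0.7804

R = Σ_{i=4}^{6} C(6,i) p^i (1−p)^{6−i} with p = 0.72
C(6,4)·0.72^4·0.28^2 = 0.316037
C(6,5)·0.72^5·0.28^1 = 0.325066
C(6,6)·0.72^6·0.28^0 = 0.139314
Sum = 0.7804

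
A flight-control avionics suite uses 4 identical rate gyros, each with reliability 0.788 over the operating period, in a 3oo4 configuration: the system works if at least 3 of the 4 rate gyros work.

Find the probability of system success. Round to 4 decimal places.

0.8005

R = Σ_{i=3}^{4} C(4,i) p^i (1−p)^{4−i} with p = 0.788
C(4,3)·0.788^3·0.212^1 = 0.414930
C(4,4)·0.788^4·0.212^0 = 0.385571
Sum = 0.8005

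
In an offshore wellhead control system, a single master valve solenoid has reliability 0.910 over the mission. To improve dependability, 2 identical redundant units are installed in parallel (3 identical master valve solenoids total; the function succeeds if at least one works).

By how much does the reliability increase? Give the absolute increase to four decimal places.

R_before = 0.910
R_after = 1 − (1 − 0.910)^3 = 0.9993
ΔR = 0.9993 − 0.910 = 0.0893

0.0893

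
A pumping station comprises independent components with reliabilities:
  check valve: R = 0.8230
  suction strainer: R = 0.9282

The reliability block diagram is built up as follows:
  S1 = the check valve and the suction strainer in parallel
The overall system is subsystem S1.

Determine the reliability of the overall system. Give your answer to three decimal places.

Parallel (check valve and suction strainer): 1 − (1 − 0.82300)(1 − 0.92820) = 0.987

0.987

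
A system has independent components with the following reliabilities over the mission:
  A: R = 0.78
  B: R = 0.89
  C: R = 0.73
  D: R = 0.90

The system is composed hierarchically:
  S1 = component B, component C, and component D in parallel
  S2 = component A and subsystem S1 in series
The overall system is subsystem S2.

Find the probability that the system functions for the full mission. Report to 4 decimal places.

Parallel (B, C, and D): 1 − (1 − 0.890000)(1 − 0.730000)(1 − 0.900000) = 0.997030
Series (A and [0.997030]): 0.780000 × 0.997030 = 0.7777

0.7777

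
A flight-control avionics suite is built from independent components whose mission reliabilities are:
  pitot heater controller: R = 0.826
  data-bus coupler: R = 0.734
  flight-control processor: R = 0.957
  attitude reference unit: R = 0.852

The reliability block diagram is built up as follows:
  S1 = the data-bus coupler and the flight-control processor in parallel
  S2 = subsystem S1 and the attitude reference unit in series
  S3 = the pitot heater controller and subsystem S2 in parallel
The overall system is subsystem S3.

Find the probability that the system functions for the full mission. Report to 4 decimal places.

0.9726

Parallel (data-bus coupler and flight-control processor): 1 − (1 − 0.734000)(1 − 0.957000) = 0.988562
Series ([0.988562] and attitude reference unit): 0.988562 × 0.852000 = 0.842255
Parallel (pitot heater controller and [0.842255]): 1 − (1 − 0.826000)(1 − 0.842255) = 0.9726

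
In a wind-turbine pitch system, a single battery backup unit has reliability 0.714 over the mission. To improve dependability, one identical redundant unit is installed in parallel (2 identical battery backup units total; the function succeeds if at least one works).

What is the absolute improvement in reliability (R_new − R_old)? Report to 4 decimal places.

R_before = 0.714
R_after = 1 − (1 − 0.714)^2 = 0.9182
ΔR = 0.9182 − 0.714 = 0.2042

0.2042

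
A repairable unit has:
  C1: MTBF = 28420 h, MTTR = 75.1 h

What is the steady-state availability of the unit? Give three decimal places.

0.997

A(C1) = MTBF/(MTBF+MTTR) = 28420/(28420+75.1) = 0.997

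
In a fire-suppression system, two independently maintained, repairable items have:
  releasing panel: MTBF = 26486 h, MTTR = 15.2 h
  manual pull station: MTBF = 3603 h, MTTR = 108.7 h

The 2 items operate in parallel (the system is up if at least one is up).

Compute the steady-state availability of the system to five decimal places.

A(releasing panel) = MTBF/(MTBF+MTTR) = 26486/(26486+15.2) = 0.999426
A(manual pull station) = MTBF/(MTBF+MTTR) = 3603/(3603+108.7) = 0.970714
Parallel availability: 1 − (1 − 0.999426)(1 − 0.970714) = 0.99998

0.99998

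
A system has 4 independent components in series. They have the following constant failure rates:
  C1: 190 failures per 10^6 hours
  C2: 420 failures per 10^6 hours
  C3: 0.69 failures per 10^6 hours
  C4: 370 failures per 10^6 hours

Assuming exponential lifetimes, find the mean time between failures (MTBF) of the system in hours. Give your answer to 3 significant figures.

1020

Series of exponential components: λ_sys = Σ λ_i
λ_sys = 0.00019 + 0.00042 + 0.00000069 + 0.00037 = 9.8069e-04 /h
MTBF = 1 / λ_sys = 1020 h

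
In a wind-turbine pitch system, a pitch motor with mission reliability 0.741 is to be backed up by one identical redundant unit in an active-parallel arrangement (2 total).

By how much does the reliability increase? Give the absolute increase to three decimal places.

0.192

R_before = 0.741
R_after = 1 − (1 − 0.741)^2 = 0.933
ΔR = 0.933 − 0.741 = 0.192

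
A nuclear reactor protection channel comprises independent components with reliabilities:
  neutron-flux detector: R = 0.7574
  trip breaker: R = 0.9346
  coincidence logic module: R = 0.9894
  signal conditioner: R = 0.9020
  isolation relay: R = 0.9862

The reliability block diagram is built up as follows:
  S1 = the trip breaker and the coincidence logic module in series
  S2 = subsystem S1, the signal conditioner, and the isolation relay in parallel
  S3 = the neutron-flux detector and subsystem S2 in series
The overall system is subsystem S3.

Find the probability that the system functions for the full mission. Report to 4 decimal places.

0.7573

Series (trip breaker and coincidence logic module): 0.934600 × 0.989400 = 0.924693
Parallel ([0.924693], signal conditioner, and isolation relay): 1 − (1 − 0.924693)(1 − 0.902000)(1 − 0.986200) = 0.999898
Series (neutron-flux detector and [0.999898]): 0.757400 × 0.999898 = 0.7573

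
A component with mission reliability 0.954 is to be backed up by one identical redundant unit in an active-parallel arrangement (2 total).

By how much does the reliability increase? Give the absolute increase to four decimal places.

R_before = 0.954
R_after = 1 − (1 − 0.954)^2 = 0.9979
ΔR = 0.9979 − 0.954 = 0.0439

0.0439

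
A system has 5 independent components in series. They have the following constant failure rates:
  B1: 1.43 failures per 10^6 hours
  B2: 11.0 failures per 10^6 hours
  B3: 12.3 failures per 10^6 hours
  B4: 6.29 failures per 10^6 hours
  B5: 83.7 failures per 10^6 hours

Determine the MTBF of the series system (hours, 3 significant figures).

Series of exponential components: λ_sys = Σ λ_i
λ_sys = 0.00000143 + 0.0000110 + 0.0000123 + 0.00000629 + 0.0000837 = 1.1472e-04 /h
MTBF = 1 / λ_sys = 8720 h

8720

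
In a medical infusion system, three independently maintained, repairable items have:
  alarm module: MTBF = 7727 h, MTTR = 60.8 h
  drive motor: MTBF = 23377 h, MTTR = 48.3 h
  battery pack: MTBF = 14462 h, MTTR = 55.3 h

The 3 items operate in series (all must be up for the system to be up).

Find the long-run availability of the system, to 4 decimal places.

0.9864

A(alarm module) = MTBF/(MTBF+MTTR) = 7727/(7727+60.8) = 0.992193
A(drive motor) = MTBF/(MTBF+MTTR) = 23377/(23377+48.3) = 0.997938
A(battery pack) = MTBF/(MTBF+MTTR) = 14462/(14462+55.3) = 0.996191
Series availability: 0.992193 × 0.997938 × 0.996191 = 0.9864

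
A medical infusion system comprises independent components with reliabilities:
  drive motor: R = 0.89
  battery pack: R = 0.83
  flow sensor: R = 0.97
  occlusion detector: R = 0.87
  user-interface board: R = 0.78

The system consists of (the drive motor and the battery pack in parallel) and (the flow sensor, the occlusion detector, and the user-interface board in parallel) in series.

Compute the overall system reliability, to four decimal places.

0.9805

Parallel (drive motor and battery pack): 1 − (1 − 0.890000)(1 − 0.830000) = 0.981300
Parallel (flow sensor, occlusion detector, and user-interface board): 1 − (1 − 0.970000)(1 − 0.870000)(1 − 0.780000) = 0.999142
Series ([0.981300] and [0.999142]): 0.981300 × 0.999142 = 0.9805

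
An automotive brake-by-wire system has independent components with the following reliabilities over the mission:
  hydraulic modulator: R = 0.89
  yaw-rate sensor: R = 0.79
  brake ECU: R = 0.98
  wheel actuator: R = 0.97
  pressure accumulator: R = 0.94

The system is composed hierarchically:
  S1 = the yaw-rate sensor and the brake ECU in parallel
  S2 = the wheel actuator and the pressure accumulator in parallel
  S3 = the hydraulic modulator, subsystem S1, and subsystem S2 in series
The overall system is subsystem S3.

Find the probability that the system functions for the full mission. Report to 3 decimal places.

0.885

Parallel (yaw-rate sensor and brake ECU): 1 − (1 − 0.79000)(1 − 0.98000) = 0.99580
Parallel (wheel actuator and pressure accumulator): 1 − (1 − 0.97000)(1 − 0.94000) = 0.99820
Series (hydraulic modulator, [0.99580], and [0.99820]): 0.89000 × 0.99580 × 0.99820 = 0.885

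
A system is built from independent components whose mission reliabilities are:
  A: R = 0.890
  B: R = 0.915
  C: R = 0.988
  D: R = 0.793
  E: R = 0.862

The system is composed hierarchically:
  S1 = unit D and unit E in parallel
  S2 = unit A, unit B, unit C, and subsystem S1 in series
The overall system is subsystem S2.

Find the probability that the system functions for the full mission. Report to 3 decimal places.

Parallel (D and E): 1 − (1 − 0.79300)(1 − 0.86200) = 0.97143
Series (A, B, C, and [0.97143]): 0.89000 × 0.91500 × 0.98800 × 0.97143 = 0.782

0.782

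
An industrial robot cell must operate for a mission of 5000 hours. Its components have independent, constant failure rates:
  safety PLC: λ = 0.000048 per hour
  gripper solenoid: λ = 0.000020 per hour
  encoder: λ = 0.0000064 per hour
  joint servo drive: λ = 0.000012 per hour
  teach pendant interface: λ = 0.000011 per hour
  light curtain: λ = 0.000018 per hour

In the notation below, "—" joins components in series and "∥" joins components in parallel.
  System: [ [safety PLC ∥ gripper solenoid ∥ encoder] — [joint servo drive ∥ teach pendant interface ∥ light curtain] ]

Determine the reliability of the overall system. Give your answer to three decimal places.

0.999

R(safety PLC) = exp(−0.000048 × 5000) = 0.78663
R(gripper solenoid) = exp(−0.000020 × 5000) = 0.90484
R(encoder) = exp(−0.0000064 × 5000) = 0.96851
R(joint servo drive) = exp(−0.000012 × 5000) = 0.94176
R(teach pendant interface) = exp(−0.000011 × 5000) = 0.94649
R(light curtain) = exp(−0.000018 × 5000) = 0.91393
Parallel (safety PLC, gripper solenoid, and encoder): 1 − (1 − 0.78663)(1 − 0.90484)(1 − 0.96851) = 0.99936
Parallel (joint servo drive, teach pendant interface, and light curtain): 1 − (1 − 0.94176)(1 − 0.94649)(1 − 0.91393) = 0.99973
Series ([0.99936] and [0.99973]): 0.99936 × 0.99973 = 0.999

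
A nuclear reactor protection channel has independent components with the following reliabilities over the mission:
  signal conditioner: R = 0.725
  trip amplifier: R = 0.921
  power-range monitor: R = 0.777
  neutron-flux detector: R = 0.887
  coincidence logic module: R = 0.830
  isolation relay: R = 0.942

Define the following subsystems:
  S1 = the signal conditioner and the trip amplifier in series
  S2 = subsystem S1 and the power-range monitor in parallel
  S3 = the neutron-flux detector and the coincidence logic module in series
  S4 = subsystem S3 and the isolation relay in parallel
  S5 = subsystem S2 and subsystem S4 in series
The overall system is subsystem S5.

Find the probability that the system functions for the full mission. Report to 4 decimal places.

0.9117

Series (signal conditioner and trip amplifier): 0.725000 × 0.921000 = 0.667725
Parallel ([0.667725] and power-range monitor): 1 − (1 − 0.667725)(1 − 0.777000) = 0.925903
Series (neutron-flux detector and coincidence logic module): 0.887000 × 0.830000 = 0.736210
Parallel ([0.736210] and isolation relay): 1 − (1 − 0.736210)(1 − 0.942000) = 0.984700
Series ([0.925903] and [0.984700]): 0.925903 × 0.984700 = 0.9117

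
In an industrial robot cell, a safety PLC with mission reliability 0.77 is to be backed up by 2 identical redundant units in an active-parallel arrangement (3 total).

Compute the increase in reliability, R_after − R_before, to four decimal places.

0.2178

R_before = 0.77
R_after = 1 − (1 − 0.77)^3 = 0.9878
ΔR = 0.9878 − 0.77 = 0.2178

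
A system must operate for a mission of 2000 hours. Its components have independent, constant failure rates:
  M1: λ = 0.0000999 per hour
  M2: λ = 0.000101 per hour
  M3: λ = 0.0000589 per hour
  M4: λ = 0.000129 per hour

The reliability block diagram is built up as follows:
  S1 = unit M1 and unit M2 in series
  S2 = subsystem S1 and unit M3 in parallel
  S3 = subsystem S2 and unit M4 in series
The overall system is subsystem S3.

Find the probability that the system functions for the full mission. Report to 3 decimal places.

0.744

R(M1) = exp(−0.0000999 × 2000) = 0.81889
R(M2) = exp(−0.000101 × 2000) = 0.81709
R(M3) = exp(−0.0000589 × 2000) = 0.88887
R(M4) = exp(−0.000129 × 2000) = 0.77260
Series (M1 and M2): 0.81889 × 0.81709 = 0.66911
Parallel ([0.66911] and M3): 1 − (1 − 0.66911)(1 − 0.88887) = 0.96323
Series ([0.96323] and M4): 0.96323 × 0.77260 = 0.744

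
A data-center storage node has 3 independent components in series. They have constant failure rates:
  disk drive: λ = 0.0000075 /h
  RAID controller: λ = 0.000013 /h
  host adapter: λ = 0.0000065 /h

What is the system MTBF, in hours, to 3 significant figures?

37000

Series of exponential components: λ_sys = Σ λ_i
λ_sys = 0.0000075 + 0.000013 + 0.0000065 = 2.7000e-05 /h
MTBF = 1 / λ_sys = 37000 h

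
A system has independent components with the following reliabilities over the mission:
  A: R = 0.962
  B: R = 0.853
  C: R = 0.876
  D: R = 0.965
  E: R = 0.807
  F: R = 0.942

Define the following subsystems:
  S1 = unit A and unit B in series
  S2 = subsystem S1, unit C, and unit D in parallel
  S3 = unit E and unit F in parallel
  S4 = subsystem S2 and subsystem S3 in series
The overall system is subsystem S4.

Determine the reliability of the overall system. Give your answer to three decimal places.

Series (A and B): 0.96200 × 0.85300 = 0.82059
Parallel ([0.82059], C, and D): 1 − (1 − 0.82059)(1 − 0.87600)(1 − 0.96500) = 0.99922
Parallel (E and F): 1 − (1 − 0.80700)(1 − 0.94200) = 0.98881
Series ([0.99922] and [0.98881]): 0.99922 × 0.98881 = 0.988

0.988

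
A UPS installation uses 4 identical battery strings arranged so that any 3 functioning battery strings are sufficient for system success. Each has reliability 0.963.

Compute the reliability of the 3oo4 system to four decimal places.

0.9922

R = Σ_{i=3}^{4} C(4,i) p^i (1−p)^{4−i} with p = 0.963
C(4,3)·0.963^3·0.037^1 = 0.132172
C(4,4)·0.963^4·0.037^0 = 0.860013
Sum = 0.9922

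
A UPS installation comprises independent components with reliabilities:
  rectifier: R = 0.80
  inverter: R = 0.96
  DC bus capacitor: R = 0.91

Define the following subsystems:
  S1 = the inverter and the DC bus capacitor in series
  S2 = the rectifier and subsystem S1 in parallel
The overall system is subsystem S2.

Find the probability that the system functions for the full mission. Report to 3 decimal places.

Series (inverter and DC bus capacitor): 0.96000 × 0.91000 = 0.87360
Parallel (rectifier and [0.87360]): 1 − (1 − 0.80000)(1 − 0.87360) = 0.975

0.975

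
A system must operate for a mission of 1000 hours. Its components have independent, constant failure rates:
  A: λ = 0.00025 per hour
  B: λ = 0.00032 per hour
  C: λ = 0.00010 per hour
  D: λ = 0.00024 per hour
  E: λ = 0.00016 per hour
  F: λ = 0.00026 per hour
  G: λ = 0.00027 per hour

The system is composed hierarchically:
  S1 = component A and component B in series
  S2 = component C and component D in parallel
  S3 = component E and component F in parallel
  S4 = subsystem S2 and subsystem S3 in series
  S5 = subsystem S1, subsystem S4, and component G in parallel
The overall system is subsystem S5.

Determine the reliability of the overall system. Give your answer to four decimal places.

0.9945

R(A) = exp(−0.00025 × 1000) = 0.778801
R(B) = exp(−0.00032 × 1000) = 0.726149
R(C) = exp(−0.00010 × 1000) = 0.904837
R(D) = exp(−0.00024 × 1000) = 0.786628
R(E) = exp(−0.00016 × 1000) = 0.852144
R(F) = exp(−0.00026 × 1000) = 0.771052
R(G) = exp(−0.00027 × 1000) = 0.763379
Series (A and B): 0.778801 × 0.726149 = 0.565526
Parallel (C and D): 1 − (1 − 0.904837)(1 − 0.786628) = 0.979695
Parallel (E and F): 1 − (1 − 0.852144)(1 − 0.771052) = 0.966149
Series ([0.979695] and [0.966149]): 0.979695 × 0.966149 = 0.946531
Parallel ([0.565526], [0.946531], and G): 1 − (1 − 0.565526)(1 − 0.946531)(1 − 0.763379) = 0.9945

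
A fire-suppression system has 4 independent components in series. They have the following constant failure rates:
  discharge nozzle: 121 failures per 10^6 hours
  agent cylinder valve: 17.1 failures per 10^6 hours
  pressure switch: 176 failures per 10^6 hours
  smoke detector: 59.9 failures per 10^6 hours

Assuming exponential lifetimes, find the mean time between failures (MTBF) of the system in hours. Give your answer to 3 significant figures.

Series of exponential components: λ_sys = Σ λ_i
λ_sys = 0.000121 + 0.0000171 + 0.000176 + 0.0000599 = 3.7400e-04 /h
MTBF = 1 / λ_sys = 2670 h

2670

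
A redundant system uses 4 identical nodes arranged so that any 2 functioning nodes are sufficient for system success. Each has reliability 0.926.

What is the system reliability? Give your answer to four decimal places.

R = Σ_{i=2}^{4} C(4,i) p^i (1−p)^{4−i} with p = 0.926
C(4,2)·0.926^2·0.074^2 = 0.028173
C(4,3)·0.926^3·0.074^1 = 0.235031
C(4,4)·0.926^4·0.074^0 = 0.735265
Sum = 0.9985

0.9985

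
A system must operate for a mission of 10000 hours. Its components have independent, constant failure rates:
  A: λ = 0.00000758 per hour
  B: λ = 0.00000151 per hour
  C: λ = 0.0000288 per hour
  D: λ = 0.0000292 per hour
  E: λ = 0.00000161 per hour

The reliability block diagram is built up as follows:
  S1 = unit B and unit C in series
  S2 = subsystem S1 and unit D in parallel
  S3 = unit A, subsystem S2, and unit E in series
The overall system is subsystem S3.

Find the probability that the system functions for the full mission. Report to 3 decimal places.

R(A) = exp(−0.00000758 × 10000) = 0.92700
R(B) = exp(−0.00000151 × 10000) = 0.98501
R(C) = exp(−0.0000288 × 10000) = 0.74976
R(D) = exp(−0.0000292 × 10000) = 0.74677
R(E) = exp(−0.00000161 × 10000) = 0.98403
Series (B and C): 0.98501 × 0.74976 = 0.73852
Parallel ([0.73852] and D): 1 − (1 − 0.73852)(1 − 0.74677) = 0.93379
Series (A, [0.93379], and E): 0.92700 × 0.93379 × 0.98403 = 0.852

0.852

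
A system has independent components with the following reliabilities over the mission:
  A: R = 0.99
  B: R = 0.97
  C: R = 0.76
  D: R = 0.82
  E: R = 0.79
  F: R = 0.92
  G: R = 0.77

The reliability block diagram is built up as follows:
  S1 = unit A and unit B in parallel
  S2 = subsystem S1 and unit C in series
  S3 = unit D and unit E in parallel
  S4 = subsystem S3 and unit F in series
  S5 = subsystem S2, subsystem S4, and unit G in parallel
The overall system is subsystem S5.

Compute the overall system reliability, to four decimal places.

Parallel (A and B): 1 − (1 − 0.990000)(1 − 0.970000) = 0.999700
Series ([0.999700] and C): 0.999700 × 0.760000 = 0.759772
Parallel (D and E): 1 − (1 − 0.820000)(1 − 0.790000) = 0.962200
Series ([0.962200] and F): 0.962200 × 0.920000 = 0.885224
Parallel ([0.759772], [0.885224], and G): 1 − (1 − 0.759772)(1 − 0.885224)(1 − 0.770000) = 0.9937

0.9937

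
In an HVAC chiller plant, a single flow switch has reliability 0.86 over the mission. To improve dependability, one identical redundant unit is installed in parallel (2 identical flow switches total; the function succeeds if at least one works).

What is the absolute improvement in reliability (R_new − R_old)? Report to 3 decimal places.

R_before = 0.86
R_after = 1 − (1 − 0.86)^2 = 0.980
ΔR = 0.980 − 0.86 = 0.120

0.120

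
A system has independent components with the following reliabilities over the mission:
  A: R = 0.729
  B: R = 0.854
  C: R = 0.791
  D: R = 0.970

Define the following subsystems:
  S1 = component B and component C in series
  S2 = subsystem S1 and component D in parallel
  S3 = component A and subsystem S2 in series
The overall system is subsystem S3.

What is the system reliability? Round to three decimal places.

Series (B and C): 0.85400 × 0.79100 = 0.67551
Parallel ([0.67551] and D): 1 − (1 − 0.67551)(1 − 0.97000) = 0.99027
Series (A and [0.99027]): 0.72900 × 0.99027 = 0.722

0.722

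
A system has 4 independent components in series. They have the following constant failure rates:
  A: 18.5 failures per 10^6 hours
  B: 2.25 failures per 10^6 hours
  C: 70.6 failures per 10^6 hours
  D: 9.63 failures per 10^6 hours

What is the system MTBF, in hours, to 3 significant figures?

9900

Series of exponential components: λ_sys = Σ λ_i
λ_sys = 0.0000185 + 0.00000225 + 0.0000706 + 0.00000963 = 1.0098e-04 /h
MTBF = 1 / λ_sys = 9900 h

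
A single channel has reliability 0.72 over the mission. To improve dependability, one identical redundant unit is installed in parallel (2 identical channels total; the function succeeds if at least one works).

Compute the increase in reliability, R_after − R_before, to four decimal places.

R_before = 0.72
R_after = 1 − (1 − 0.72)^2 = 0.9216
ΔR = 0.9216 − 0.72 = 0.2016

0.2016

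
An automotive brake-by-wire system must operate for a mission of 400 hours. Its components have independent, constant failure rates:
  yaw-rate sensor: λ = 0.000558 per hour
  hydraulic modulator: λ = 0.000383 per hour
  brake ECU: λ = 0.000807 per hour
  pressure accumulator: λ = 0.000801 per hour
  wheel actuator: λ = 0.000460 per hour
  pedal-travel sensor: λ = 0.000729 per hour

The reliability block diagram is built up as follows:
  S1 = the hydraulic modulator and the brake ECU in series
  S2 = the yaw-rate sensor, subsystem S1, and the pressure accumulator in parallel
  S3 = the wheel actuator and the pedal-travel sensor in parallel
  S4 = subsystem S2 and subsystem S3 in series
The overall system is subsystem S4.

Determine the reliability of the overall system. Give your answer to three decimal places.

R(yaw-rate sensor) = exp(−0.000558 × 400) = 0.79995
R(hydraulic modulator) = exp(−0.000383 × 400) = 0.85796
R(brake ECU) = exp(−0.000807 × 400) = 0.72412
R(pressure accumulator) = exp(−0.000801 × 400) = 0.72586
R(wheel actuator) = exp(−0.000460 × 400) = 0.83194
R(pedal-travel sensor) = exp(−0.000729 × 400) = 0.74707
Series (hydraulic modulator and brake ECU): 0.85796 × 0.72412 = 0.62127
Parallel (yaw-rate sensor, [0.62127], and pressure accumulator): 1 − (1 − 0.79995)(1 − 0.62127)(1 − 0.72586) = 0.97923
Parallel (wheel actuator and pedal-travel sensor): 1 − (1 − 0.83194)(1 − 0.74707) = 0.95749
Series ([0.97923] and [0.95749]): 0.97923 × 0.95749 = 0.938

0.938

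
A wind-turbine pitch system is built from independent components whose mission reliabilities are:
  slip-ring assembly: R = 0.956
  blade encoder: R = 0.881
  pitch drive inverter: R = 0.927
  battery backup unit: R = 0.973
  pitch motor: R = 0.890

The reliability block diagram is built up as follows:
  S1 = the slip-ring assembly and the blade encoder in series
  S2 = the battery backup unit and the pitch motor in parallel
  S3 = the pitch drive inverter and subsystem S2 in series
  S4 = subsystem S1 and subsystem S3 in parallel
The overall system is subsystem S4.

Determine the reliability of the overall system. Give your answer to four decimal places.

Series (slip-ring assembly and blade encoder): 0.956000 × 0.881000 = 0.842236
Parallel (battery backup unit and pitch motor): 1 − (1 − 0.973000)(1 − 0.890000) = 0.997030
Series (pitch drive inverter and [0.997030]): 0.927000 × 0.997030 = 0.924247
Parallel ([0.842236] and [0.924247]): 1 − (1 − 0.842236)(1 − 0.924247) = 0.9880

0.9880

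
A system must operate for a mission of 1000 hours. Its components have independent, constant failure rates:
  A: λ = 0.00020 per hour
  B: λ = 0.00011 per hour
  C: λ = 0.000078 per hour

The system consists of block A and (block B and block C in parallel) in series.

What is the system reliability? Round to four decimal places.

0.8123

R(A) = exp(−0.00020 × 1000) = 0.818731
R(B) = exp(−0.00011 × 1000) = 0.895834
R(C) = exp(−0.000078 × 1000) = 0.924964
Parallel (B and C): 1 − (1 − 0.895834)(1 − 0.924964) = 0.992184
Series (A and [0.992184]): 0.818731 × 0.992184 = 0.8123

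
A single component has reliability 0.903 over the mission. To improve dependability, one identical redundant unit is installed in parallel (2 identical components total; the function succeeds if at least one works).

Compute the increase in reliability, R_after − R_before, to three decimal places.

0.088

R_before = 0.903
R_after = 1 − (1 − 0.903)^2 = 0.991
ΔR = 0.991 − 0.903 = 0.088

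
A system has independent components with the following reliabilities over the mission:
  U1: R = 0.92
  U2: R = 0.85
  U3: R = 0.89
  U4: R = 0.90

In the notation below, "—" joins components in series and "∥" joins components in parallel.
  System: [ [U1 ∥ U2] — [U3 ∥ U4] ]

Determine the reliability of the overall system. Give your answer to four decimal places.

Parallel (U1 and U2): 1 − (1 − 0.920000)(1 − 0.850000) = 0.988000
Parallel (U3 and U4): 1 − (1 − 0.890000)(1 − 0.900000) = 0.989000
Series ([0.988000] and [0.989000]): 0.988000 × 0.989000 = 0.9771

0.9771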